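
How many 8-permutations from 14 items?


P(14,8) = 14!/6!
= 87178291200/720
= 121080960

P(14,8) = 121080960


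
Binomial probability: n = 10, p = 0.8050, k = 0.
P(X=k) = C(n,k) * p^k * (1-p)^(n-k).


C(10,0) = 1
p^0 = 1.000000
(1-p)^10 = 7.949615e-08
P = 1 * 1.000000 * 7.949615e-08 = 7.9496e-08

P(X=0) = 7.9496e-08


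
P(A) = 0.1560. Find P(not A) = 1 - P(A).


P(not A) = 1 - 0.1560 = 0.8440

P(not A) = 0.8440


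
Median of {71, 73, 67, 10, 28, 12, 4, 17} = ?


Sorted: 4, 10, 12, 17, 28, 67, 71, 73
n = 8 (even)
Middle values: 17 and 28
Median = (17+28)/2 = 22.5000

Median = 22.5000


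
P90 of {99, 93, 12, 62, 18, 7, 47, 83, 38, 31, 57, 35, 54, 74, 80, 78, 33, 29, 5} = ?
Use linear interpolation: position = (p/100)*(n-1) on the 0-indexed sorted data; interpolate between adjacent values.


Sorted: 5, 7, 12, 18, 29, 31, 33, 35, 38, 47, 54, 57, 62, 74, 78, 80, 83, 93, 99
n = 19
Index = 90/100 * 18 = 16.2000
Lower = data[16] = 83, Upper = data[17] = 93
P90 = 83 + 0.2000*(10) = 85.0000

P90 = 85.0000


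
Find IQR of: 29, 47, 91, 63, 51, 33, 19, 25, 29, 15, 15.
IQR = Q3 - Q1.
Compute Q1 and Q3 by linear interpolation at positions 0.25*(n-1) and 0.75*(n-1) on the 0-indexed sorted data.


Sorted: 15, 15, 19, 25, 29, 29, 33, 47, 51, 63, 91
Q1 (25th %ile) = 22.0000
Q3 (75th %ile) = 49.0000
IQR = 49.0000 - 22.0000 = 27.0000

IQR = 27.0000


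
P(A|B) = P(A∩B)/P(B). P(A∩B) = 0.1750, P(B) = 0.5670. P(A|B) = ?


P(A|B) = 0.1750/0.5670 = 0.3086

P(A|B) = 0.3086


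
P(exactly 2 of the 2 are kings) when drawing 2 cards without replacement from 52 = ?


Hypergeometric: P(X=2) = C(4,2)·C(48,0) / C(52,2)
= 6 × 1 / 1326
= 6/1326 = 0.0045

P = 0.0045


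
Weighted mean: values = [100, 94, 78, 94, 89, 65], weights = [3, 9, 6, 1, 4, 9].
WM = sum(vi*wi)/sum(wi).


Numerator = 100*3 + 94*9 + 78*6 + 94*1 + 89*4 + 65*9 = 2649
Denominator = 3 + 9 + 6 + 1 + 4 + 9 = 32
WM = 2649/32 = 82.7812

WM = 82.7812


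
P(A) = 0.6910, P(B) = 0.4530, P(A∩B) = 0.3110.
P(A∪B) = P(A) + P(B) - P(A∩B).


P(A∪B) = 0.6910 + 0.4530 - 0.3110
= 1.1440 - 0.3110
= 0.8330

P(A∪B) = 0.8330


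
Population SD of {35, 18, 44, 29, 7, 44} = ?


Mean = 29.5000
Variance = 181.5833
SD = sqrt(181.5833) = 13.4753

SD = 13.4753


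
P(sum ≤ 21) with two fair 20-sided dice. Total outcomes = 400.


Total outcomes = 20×20 = 400
Favorable (sum ≤ 21): 210
P = 210/400 = 0.5250

P = 0.5250


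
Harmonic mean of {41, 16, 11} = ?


Sum of reciprocals = 1/41 + 1/16 + 1/11 = 0.177799
HM = 3/0.177799 = 16.8730

HM = 16.8730


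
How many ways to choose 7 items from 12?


C(12,7) = 12!/(7! × 5!)
= 479001600/(5040 × 120)
= 792

C(12,7) = 792


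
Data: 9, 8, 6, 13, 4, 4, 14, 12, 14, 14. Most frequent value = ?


Frequencies: 4:2, 6:1, 8:1, 9:1, 12:1, 13:1, 14:3
Max frequency = 3
Mode = 14

Mode = 14


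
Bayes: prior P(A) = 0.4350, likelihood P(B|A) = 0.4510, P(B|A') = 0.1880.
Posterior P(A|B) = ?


P(B) = P(B|A)*P(A) + P(B|A')*P(A')
= 0.4510*0.4350 + 0.1880*0.5650
= 0.196185 + 0.106220 = 0.302405
P(A|B) = 0.196185/0.302405 = 0.6487

P(A|B) = 0.6487


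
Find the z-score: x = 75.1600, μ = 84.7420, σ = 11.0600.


z = (75.1600 - 84.7420)/11.0600
= -9.5820/11.0600
= -0.8664

z = -0.8664


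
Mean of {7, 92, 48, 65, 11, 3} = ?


Sum = 7 + 92 + 48 + 65 + 11 + 3 = 226
n = 6
Mean = 226/6 = 37.6667

Mean = 37.6667


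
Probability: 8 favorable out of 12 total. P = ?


P = 8/12 = 0.6667

P = 0.6667


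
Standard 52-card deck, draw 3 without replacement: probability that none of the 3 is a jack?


P(no jacks) = (48/52) × (47/51) × (46/50)
= 0.7826

P = 0.7826


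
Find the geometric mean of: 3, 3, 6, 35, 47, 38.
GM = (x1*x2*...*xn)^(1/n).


Product = 3 × 3 × 6 × 35 × 47 × 38 = 3375540
GM = 3375540^(1/6) = 12.2478

GM = 12.2478


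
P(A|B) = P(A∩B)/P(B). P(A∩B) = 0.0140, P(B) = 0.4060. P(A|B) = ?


P(A|B) = 0.0140/0.4060 = 0.0345

P(A|B) = 0.0345


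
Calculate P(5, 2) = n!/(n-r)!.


P(5,2) = 5!/3!
= 120/6
= 20

P(5,2) = 20


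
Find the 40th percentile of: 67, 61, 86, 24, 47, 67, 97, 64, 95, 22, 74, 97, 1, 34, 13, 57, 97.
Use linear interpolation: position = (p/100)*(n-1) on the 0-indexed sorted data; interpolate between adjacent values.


Sorted: 1, 13, 22, 24, 34, 47, 57, 61, 64, 67, 67, 74, 86, 95, 97, 97, 97
n = 17
Index = 40/100 * 16 = 6.4000
Lower = data[6] = 57, Upper = data[7] = 61
P40 = 57 + 0.4000*(4) = 58.6000

P40 = 58.6000


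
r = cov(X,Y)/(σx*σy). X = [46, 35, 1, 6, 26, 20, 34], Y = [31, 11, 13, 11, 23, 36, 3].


Mean X = 24.0000, Mean Y = 18.2857
SD X = 15.014279, SD Y = 11.119022
Cov = 34.000000
r = 34.000000/(15.014279*11.119022) = 0.2037

r = 0.2037


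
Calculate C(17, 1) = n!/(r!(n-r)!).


C(17,1) = 17!/(1! × 16!)
= 355687428096000/(1 × 20922789888000)
= 17

C(17,1) = 17


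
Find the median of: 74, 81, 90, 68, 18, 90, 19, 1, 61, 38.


Sorted: 1, 18, 19, 38, 61, 68, 74, 81, 90, 90
n = 10 (even)
Middle values: 61 and 68
Median = (61+68)/2 = 64.5000

Median = 64.5000


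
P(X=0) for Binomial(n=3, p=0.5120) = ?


C(3,0) = 1
p^0 = 1.000000
(1-p)^3 = 0.116214
P = 1 * 1.000000 * 0.116214 = 0.1162

P(X=0) = 0.1162


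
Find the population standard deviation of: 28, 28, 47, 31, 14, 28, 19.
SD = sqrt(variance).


Mean = 27.8571
Variance = 92.4082
SD = sqrt(92.4082) = 9.6129

SD = 9.6129


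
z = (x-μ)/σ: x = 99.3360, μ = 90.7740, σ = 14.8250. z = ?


z = (99.3360 - 90.7740)/14.8250
= 8.5620/14.8250
= 0.5775

z = 0.5775


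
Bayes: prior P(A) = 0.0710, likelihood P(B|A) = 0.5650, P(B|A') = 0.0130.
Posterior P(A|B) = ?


P(B) = P(B|A)*P(A) + P(B|A')*P(A')
= 0.5650*0.0710 + 0.0130*0.9290
= 0.040115 + 0.012077 = 0.052192
P(A|B) = 0.040115/0.052192 = 0.7686

P(A|B) = 0.7686


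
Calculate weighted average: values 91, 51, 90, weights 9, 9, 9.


Numerator = 91*9 + 51*9 + 90*9 = 2088
Denominator = 9 + 9 + 9 = 27
WM = 2088/27 = 77.3333

WM = 77.3333


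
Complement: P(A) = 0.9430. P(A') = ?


P(not A) = 1 - 0.9430 = 0.0570

P(not A) = 0.0570


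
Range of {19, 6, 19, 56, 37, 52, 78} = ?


Max = 78, Min = 6
Range = 78 - 6 = 72

Range = 72


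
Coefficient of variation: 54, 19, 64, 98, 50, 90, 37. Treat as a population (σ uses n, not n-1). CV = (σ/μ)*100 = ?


Mean = 58.8571
SD = 25.9033
CV = (25.9033/58.8571)*100 = 44.0104%

CV = 44.0104%


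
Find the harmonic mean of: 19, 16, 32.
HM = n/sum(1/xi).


Sum of reciprocals = 1/19 + 1/16 + 1/32 = 0.146382
HM = 3/0.146382 = 20.4944

HM = 20.4944


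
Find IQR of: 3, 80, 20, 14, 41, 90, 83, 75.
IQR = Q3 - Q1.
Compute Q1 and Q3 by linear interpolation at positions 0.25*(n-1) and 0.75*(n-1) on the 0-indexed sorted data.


Sorted: 3, 14, 20, 41, 75, 80, 83, 90
Q1 (25th %ile) = 18.5000
Q3 (75th %ile) = 80.7500
IQR = 80.7500 - 18.5000 = 62.2500

IQR = 62.2500


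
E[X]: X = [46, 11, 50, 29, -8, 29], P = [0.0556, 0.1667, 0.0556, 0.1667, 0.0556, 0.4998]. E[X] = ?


E[X] = 46*0.0556 + 11*0.1667 + 50*0.0556 + 29*0.1667 - 8*0.0556 + 29*0.4998
= 2.5576 + 1.8337 + 2.7800 + 4.8343 - 0.4448 + 14.4942
= 26.0550

E[X] = 26.0550


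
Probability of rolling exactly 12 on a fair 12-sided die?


Favorable outcomes (roll = 12): 1
Total outcomes = 12
P = 1/12 = 0.0833

P = 0.0833


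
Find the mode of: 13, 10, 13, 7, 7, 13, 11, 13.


Frequencies: 7:2, 10:1, 11:1, 13:4
Max frequency = 4
Mode = 13

Mode = 13


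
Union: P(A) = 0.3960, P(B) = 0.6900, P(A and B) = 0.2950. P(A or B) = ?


P(A∪B) = 0.3960 + 0.6900 - 0.2950
= 1.0860 - 0.2950
= 0.7910

P(A∪B) = 0.7910


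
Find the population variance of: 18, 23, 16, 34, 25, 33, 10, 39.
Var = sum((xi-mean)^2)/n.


Mean = 24.7500
Squared deviations: 45.5625, 3.0625, 76.5625, 85.5625, 0.0625, 68.0625, 217.5625, 203.0625
Sum = 699.5000
Variance = 699.5000/8 = 87.4375

Variance = 87.4375


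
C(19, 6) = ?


C(19,6) = 19!/(6! × 13!)
= 121645100408832000/(720 × 6227020800)
= 27132

C(19,6) = 27132


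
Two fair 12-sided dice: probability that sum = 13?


Total outcomes = 12×12 = 144
Favorable (sum = 13): 12
P = 12/144 = 0.0833

P = 0.0833


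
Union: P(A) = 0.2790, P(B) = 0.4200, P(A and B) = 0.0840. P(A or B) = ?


P(A∪B) = 0.2790 + 0.4200 - 0.0840
= 0.6990 - 0.0840
= 0.6150

P(A∪B) = 0.6150


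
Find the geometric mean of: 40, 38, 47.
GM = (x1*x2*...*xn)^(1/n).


Product = 40 × 38 × 47 = 71440
GM = 71440^(1/3) = 41.4935

GM = 41.4935


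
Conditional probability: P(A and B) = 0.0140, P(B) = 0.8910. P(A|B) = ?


P(A|B) = 0.0140/0.8910 = 0.0157

P(A|B) = 0.0157


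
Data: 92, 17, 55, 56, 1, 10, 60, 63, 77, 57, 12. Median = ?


Sorted: 1, 10, 12, 17, 55, 56, 57, 60, 63, 77, 92
n = 11 (odd)
Middle value = 56

Median = 56


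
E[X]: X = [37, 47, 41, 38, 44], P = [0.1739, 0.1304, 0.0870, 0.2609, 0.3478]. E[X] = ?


E[X] = 37*0.1739 + 47*0.1304 + 41*0.0870 + 38*0.2609 + 44*0.3478
= 6.4343 + 6.1288 + 3.5670 + 9.9142 + 15.3032
= 41.3475

E[X] = 41.3475


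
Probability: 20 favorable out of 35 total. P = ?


P = 20/35 = 0.5714

P = 0.5714


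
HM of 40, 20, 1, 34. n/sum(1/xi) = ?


Sum of reciprocals = 1/40 + 1/20 + 1/1 + 1/34 = 1.104412
HM = 4/1.104412 = 3.6218

HM = 3.6218


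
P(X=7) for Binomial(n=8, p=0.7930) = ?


C(8,7) = 8
p^7 = 0.197202
(1-p)^1 = 0.207000
P = 8 * 0.197202 * 0.207000 = 0.3266

P(X=7) = 0.3266


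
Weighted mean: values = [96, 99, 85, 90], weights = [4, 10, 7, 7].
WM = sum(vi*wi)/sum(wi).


Numerator = 96*4 + 99*10 + 85*7 + 90*7 = 2599
Denominator = 4 + 10 + 7 + 7 = 28
WM = 2599/28 = 92.8214

WM = 92.8214


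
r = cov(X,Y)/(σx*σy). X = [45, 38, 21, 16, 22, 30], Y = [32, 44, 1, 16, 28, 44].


Mean X = 28.6667, Mean Y = 27.5000
SD X = 10.159834, SD Y = 15.272524
Cov = 99.166667
r = 99.166667/(10.159834*15.272524) = 0.6391

r = 0.6391


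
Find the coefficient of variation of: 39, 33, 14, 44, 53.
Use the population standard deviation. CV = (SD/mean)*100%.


Mean = 36.6000
SD = 13.0629
CV = (13.0629/36.6000)*100 = 35.6911%

CV = 35.6911%


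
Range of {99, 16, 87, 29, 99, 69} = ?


Max = 99, Min = 16
Range = 99 - 16 = 83

Range = 83


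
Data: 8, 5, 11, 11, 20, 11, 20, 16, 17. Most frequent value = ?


Frequencies: 5:1, 8:1, 11:3, 16:1, 17:1, 20:2
Max frequency = 3
Mode = 11

Mode = 11


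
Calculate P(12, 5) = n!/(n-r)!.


P(12,5) = 12!/7!
= 479001600/5040
= 95040

P(12,5) = 95040


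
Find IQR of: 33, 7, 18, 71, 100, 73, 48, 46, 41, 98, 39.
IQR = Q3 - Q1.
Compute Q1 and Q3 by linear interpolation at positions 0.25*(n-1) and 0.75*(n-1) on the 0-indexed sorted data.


Sorted: 7, 18, 33, 39, 41, 46, 48, 71, 73, 98, 100
Q1 (25th %ile) = 36.0000
Q3 (75th %ile) = 72.0000
IQR = 72.0000 - 36.0000 = 36.0000

IQR = 36.0000


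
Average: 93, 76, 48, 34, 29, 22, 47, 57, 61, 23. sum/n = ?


Sum = 93 + 76 + 48 + 34 + 29 + 22 + 47 + 57 + 61 + 23 = 490
n = 10
Mean = 490/10 = 49.0000

Mean = 49.0000


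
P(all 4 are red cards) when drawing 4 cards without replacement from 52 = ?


P(all red cards) = (26/52) × (25/51) × (24/50) × (23/49)
= 0.0552

P = 0.0552


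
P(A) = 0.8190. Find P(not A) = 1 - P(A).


P(not A) = 1 - 0.8190 = 0.1810

P(not A) = 0.1810


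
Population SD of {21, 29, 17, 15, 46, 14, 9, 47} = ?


Mean = 24.7500
Variance = 187.1875
SD = sqrt(187.1875) = 13.6816

SD = 13.6816


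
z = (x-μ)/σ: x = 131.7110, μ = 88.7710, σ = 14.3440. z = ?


z = (131.7110 - 88.7710)/14.3440
= 42.9400/14.3440
= 2.9936

z = 2.9936


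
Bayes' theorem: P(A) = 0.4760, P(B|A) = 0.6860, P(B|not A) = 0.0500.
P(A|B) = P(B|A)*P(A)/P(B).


P(B) = P(B|A)*P(A) + P(B|A')*P(A')
= 0.6860*0.4760 + 0.0500*0.5240
= 0.326536 + 0.026200 = 0.352736
P(A|B) = 0.326536/0.352736 = 0.9257

P(A|B) = 0.9257


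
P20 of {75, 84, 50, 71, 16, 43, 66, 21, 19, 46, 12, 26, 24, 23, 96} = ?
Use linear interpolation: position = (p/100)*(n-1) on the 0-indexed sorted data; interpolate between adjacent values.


Sorted: 12, 16, 19, 21, 23, 24, 26, 43, 46, 50, 66, 71, 75, 84, 96
n = 15
Index = 20/100 * 14 = 2.8000
Lower = data[2] = 19, Upper = data[3] = 21
P20 = 19 + 0.8000*(2) = 20.6000

P20 = 20.6000


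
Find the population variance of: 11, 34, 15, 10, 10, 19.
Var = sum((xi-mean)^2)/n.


Mean = 16.5000
Squared deviations: 30.2500, 306.2500, 2.2500, 42.2500, 42.2500, 6.2500
Sum = 429.5000
Variance = 429.5000/6 = 71.5833

Variance = 71.5833


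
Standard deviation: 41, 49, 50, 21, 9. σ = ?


Mean = 34.0000
Variance = 264.8000
SD = sqrt(264.8000) = 16.2727

SD = 16.2727


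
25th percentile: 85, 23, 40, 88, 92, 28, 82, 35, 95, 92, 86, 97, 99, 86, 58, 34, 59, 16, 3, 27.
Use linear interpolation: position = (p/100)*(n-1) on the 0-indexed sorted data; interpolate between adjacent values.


Sorted: 3, 16, 23, 27, 28, 34, 35, 40, 58, 59, 82, 85, 86, 86, 88, 92, 92, 95, 97, 99
n = 20
Index = 25/100 * 19 = 4.7500
Lower = data[4] = 28, Upper = data[5] = 34
P25 = 28 + 0.7500*(6) = 32.5000

P25 = 32.5000


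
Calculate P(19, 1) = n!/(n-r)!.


P(19,1) = 19!/18!
= 121645100408832000/6402373705728000
= 19

P(19,1) = 19


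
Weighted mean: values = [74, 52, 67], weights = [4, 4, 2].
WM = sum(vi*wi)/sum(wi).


Numerator = 74*4 + 52*4 + 67*2 = 638
Denominator = 4 + 4 + 2 = 10
WM = 638/10 = 63.8000

WM = 63.8000


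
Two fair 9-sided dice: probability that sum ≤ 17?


Total outcomes = 9×9 = 81
Favorable (sum ≤ 17): 80
P = 80/81 = 0.9877

P = 0.9877


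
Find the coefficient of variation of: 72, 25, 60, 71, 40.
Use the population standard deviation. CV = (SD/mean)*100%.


Mean = 53.6000
SD = 18.3586
CV = (18.3586/53.6000)*100 = 34.2512%

CV = 34.2512%


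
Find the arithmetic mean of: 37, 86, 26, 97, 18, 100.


Sum = 37 + 86 + 26 + 97 + 18 + 100 = 364
n = 6
Mean = 364/6 = 60.6667

Mean = 60.6667


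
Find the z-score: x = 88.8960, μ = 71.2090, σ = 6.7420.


z = (88.8960 - 71.2090)/6.7420
= 17.6870/6.7420
= 2.6234

z = 2.6234


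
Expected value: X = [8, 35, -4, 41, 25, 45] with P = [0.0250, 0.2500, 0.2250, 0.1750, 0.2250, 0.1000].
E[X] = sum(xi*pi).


E[X] = 8*0.0250 + 35*0.2500 - 4*0.2250 + 41*0.1750 + 25*0.2250 + 45*0.1000
= 0.2000 + 8.7500 - 0.9000 + 7.1750 + 5.6250 + 4.5000
= 25.3500

E[X] = 25.3500


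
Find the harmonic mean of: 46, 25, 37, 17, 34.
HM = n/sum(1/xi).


Sum of reciprocals = 1/46 + 1/25 + 1/37 + 1/17 + 1/34 = 0.177001
HM = 5/0.177001 = 28.2484

HM = 28.2484


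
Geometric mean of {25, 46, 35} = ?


Product = 25 × 46 × 35 = 40250
GM = 40250^(1/3) = 34.2706

GM = 34.2706


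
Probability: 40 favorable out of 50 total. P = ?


P = 40/50 = 0.8000

P = 0.8000


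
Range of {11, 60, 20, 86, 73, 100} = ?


Max = 100, Min = 11
Range = 100 - 11 = 89

Range = 89


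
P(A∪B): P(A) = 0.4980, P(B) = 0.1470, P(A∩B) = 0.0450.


P(A∪B) = 0.4980 + 0.1470 - 0.0450
= 0.6450 - 0.0450
= 0.6000

P(A∪B) = 0.6000


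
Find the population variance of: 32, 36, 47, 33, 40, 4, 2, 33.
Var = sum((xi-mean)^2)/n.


Mean = 28.3750
Squared deviations: 13.1406, 58.1406, 346.8906, 21.3906, 135.1406, 594.1406, 695.6406, 21.3906
Sum = 1885.8750
Variance = 1885.8750/8 = 235.7344

Variance = 235.7344


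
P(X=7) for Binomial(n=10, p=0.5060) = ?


C(10,7) = 120
p^7 = 0.008493
(1-p)^3 = 0.120554
P = 120 * 0.008493 * 0.120554 = 0.1229

P(X=7) = 0.1229


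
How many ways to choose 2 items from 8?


C(8,2) = 8!/(2! × 6!)
= 40320/(2 × 720)
= 28

C(8,2) = 28


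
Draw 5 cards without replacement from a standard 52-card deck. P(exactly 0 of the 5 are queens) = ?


Hypergeometric: P(X=0) = C(4,0)·C(48,5) / C(52,5)
= 1 × 1712304 / 2598960
= 1712304/2598960 = 0.6588

P = 0.6588


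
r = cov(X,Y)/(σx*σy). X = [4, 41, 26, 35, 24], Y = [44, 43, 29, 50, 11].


Mean X = 26.0000, Mean Y = 35.4000
SD X = 12.601587, SD Y = 14.008569
Cov = 21.000000
r = 21.000000/(12.601587*14.008569) = 0.1190

r = 0.1190


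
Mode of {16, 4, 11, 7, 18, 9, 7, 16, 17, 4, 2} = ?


Frequencies: 2:1, 4:2, 7:2, 9:1, 11:1, 16:2, 17:1, 18:1
Max frequency = 2
Mode = 4, 7, 16

Mode = 4, 7, 16


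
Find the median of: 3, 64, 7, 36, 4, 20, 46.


Sorted: 3, 4, 7, 20, 36, 46, 64
n = 7 (odd)
Middle value = 20

Median = 20


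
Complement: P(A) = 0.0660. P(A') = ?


P(not A) = 1 - 0.0660 = 0.9340

P(not A) = 0.9340


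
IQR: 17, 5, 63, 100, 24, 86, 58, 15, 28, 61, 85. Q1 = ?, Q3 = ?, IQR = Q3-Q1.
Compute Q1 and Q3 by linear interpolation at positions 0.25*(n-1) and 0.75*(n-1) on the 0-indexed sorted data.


Sorted: 5, 15, 17, 24, 28, 58, 61, 63, 85, 86, 100
Q1 (25th %ile) = 20.5000
Q3 (75th %ile) = 74.0000
IQR = 74.0000 - 20.5000 = 53.5000

IQR = 53.5000


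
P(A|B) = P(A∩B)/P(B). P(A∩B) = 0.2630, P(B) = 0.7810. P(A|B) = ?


P(A|B) = 0.2630/0.7810 = 0.3367

P(A|B) = 0.3367


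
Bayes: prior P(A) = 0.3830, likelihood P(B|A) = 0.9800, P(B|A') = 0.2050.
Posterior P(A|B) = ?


P(B) = P(B|A)*P(A) + P(B|A')*P(A')
= 0.9800*0.3830 + 0.2050*0.6170
= 0.375340 + 0.126485 = 0.501825
P(A|B) = 0.375340/0.501825 = 0.7479

P(A|B) = 0.7479


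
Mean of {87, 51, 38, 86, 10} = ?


Sum = 87 + 51 + 38 + 86 + 10 = 272
n = 5
Mean = 272/5 = 54.4000

Mean = 54.4000


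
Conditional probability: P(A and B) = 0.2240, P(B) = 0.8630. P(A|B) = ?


P(A|B) = 0.2240/0.8630 = 0.2596

P(A|B) = 0.2596


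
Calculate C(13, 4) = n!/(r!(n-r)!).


C(13,4) = 13!/(4! × 9!)
= 6227020800/(24 × 362880)
= 715

C(13,4) = 715


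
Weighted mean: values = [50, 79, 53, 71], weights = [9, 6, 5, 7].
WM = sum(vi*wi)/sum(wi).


Numerator = 50*9 + 79*6 + 53*5 + 71*7 = 1686
Denominator = 9 + 6 + 5 + 7 = 27
WM = 1686/27 = 62.4444

WM = 62.4444


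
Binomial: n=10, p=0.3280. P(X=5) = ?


C(10,5) = 252
p^5 = 0.003796
(1-p)^5 = 0.137040
P = 252 * 0.003796 * 0.137040 = 0.1311

P(X=5) = 0.1311


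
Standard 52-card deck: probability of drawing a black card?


26 black cards in 52 cards
P = 26/52 = 0.5000

P = 0.5000


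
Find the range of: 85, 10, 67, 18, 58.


Max = 85, Min = 10
Range = 85 - 10 = 75

Range = 75


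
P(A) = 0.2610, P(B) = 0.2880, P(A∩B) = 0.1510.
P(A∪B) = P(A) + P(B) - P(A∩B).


P(A∪B) = 0.2610 + 0.2880 - 0.1510
= 0.5490 - 0.1510
= 0.3980

P(A∪B) = 0.3980


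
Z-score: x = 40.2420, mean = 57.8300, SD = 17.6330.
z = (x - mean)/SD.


z = (40.2420 - 57.8300)/17.6330
= -17.5880/17.6330
= -0.9974

z = -0.9974


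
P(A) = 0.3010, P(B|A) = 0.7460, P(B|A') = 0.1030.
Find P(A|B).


P(B) = P(B|A)*P(A) + P(B|A')*P(A')
= 0.7460*0.3010 + 0.1030*0.6990
= 0.224546 + 0.071997 = 0.296543
P(A|B) = 0.224546/0.296543 = 0.7572

P(A|B) = 0.7572


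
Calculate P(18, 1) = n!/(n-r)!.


P(18,1) = 18!/17!
= 6402373705728000/355687428096000
= 18

P(18,1) = 18


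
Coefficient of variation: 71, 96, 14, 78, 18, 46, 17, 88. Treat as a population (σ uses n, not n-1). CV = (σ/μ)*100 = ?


Mean = 53.5000
SD = 31.8434
CV = (31.8434/53.5000)*100 = 59.5203%

CV = 59.5203%


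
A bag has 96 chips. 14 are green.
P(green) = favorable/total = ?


P = 14/96 = 0.1458

P = 0.1458


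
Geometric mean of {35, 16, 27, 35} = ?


Product = 35 × 16 × 27 × 35 = 529200
GM = 529200^(1/4) = 26.9715

GM = 26.9715


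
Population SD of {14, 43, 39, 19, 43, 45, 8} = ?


Mean = 30.1429
Variance = 214.9796
SD = sqrt(214.9796) = 14.6622

SD = 14.6622


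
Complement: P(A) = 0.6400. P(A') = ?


P(not A) = 1 - 0.6400 = 0.3600

P(not A) = 0.3600


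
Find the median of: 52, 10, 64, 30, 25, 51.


Sorted: 10, 25, 30, 51, 52, 64
n = 6 (even)
Middle values: 30 and 51
Median = (30+51)/2 = 40.5000

Median = 40.5000


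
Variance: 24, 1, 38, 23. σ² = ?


Mean = 21.5000
Squared deviations: 6.2500, 420.2500, 272.2500, 2.2500
Sum = 701.0000
Variance = 701.0000/4 = 175.2500

Variance = 175.2500


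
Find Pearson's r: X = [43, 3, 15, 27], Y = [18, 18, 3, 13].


Mean X = 22.0000, Mean Y = 13.0000
SD X = 14.798649, SD Y = 6.123724
Cov = 20.000000
r = 20.000000/(14.798649*6.123724) = 0.2207

r = 0.2207


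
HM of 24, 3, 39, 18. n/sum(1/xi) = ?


Sum of reciprocals = 1/24 + 1/3 + 1/39 + 1/18 = 0.456197
HM = 4/0.456197 = 8.7681

HM = 8.7681


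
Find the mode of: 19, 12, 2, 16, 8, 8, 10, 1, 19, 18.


Frequencies: 1:1, 2:1, 8:2, 10:1, 12:1, 16:1, 18:1, 19:2
Max frequency = 2
Mode = 8, 19

Mode = 8, 19


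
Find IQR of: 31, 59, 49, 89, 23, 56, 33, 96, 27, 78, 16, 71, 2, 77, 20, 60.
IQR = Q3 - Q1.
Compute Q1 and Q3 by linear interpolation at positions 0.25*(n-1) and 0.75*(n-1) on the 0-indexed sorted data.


Sorted: 2, 16, 20, 23, 27, 31, 33, 49, 56, 59, 60, 71, 77, 78, 89, 96
Q1 (25th %ile) = 26.0000
Q3 (75th %ile) = 72.5000
IQR = 72.5000 - 26.0000 = 46.5000

IQR = 46.5000


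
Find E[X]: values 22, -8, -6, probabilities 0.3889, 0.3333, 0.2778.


E[X] = 22*0.3889 - 8*0.3333 - 6*0.2778
= 8.5558 - 2.6664 - 1.6668
= 4.2226

E[X] = 4.2226


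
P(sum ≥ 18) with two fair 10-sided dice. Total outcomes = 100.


Total outcomes = 10×10 = 100
Favorable (sum ≥ 18): 6
P = 6/100 = 0.0600

P = 0.0600


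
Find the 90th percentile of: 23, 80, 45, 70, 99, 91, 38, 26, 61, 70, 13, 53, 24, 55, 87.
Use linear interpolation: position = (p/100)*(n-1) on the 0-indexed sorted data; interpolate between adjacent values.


Sorted: 13, 23, 24, 26, 38, 45, 53, 55, 61, 70, 70, 80, 87, 91, 99
n = 15
Index = 90/100 * 14 = 12.6000
Lower = data[12] = 87, Upper = data[13] = 91
P90 = 87 + 0.6000*(4) = 89.4000

P90 = 89.4000


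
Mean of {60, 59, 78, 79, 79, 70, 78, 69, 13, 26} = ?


Sum = 60 + 59 + 78 + 79 + 79 + 70 + 78 + 69 + 13 + 26 = 611
n = 10
Mean = 611/10 = 61.1000

Mean = 61.1000


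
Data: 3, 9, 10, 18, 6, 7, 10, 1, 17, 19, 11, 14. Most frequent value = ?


Frequencies: 1:1, 3:1, 6:1, 7:1, 9:1, 10:2, 11:1, 14:1, 17:1, 18:1, 19:1
Max frequency = 2
Mode = 10

Mode = 10


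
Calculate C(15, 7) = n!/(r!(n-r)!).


C(15,7) = 15!/(7! × 8!)
= 1307674368000/(5040 × 40320)
= 6435

C(15,7) = 6435


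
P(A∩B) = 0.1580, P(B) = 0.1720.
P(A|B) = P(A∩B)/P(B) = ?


P(A|B) = 0.1580/0.1720 = 0.9186

P(A|B) = 0.9186


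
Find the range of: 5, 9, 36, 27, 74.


Max = 74, Min = 5
Range = 74 - 5 = 69

Range = 69


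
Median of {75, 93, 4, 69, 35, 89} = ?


Sorted: 4, 35, 69, 75, 89, 93
n = 6 (even)
Middle values: 69 and 75
Median = (69+75)/2 = 72.0000

Median = 72.0000


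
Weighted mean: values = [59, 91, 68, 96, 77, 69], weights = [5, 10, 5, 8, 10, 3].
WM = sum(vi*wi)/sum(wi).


Numerator = 59*5 + 91*10 + 68*5 + 96*8 + 77*10 + 69*3 = 3290
Denominator = 5 + 10 + 5 + 8 + 10 + 3 = 41
WM = 3290/41 = 80.2439

WM = 80.2439


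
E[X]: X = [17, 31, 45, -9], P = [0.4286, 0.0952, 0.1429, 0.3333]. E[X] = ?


E[X] = 17*0.4286 + 31*0.0952 + 45*0.1429 - 9*0.3333
= 7.2862 + 2.9512 + 6.4305 - 2.9997
= 13.6682

E[X] = 13.6682


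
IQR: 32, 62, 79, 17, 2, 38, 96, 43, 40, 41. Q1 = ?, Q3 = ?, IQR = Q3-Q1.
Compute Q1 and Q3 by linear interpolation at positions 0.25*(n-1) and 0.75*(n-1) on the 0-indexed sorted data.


Sorted: 2, 17, 32, 38, 40, 41, 43, 62, 79, 96
Q1 (25th %ile) = 33.5000
Q3 (75th %ile) = 57.2500
IQR = 57.2500 - 33.5000 = 23.7500

IQR = 23.7500


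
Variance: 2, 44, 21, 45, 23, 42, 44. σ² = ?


Mean = 31.5714
Squared deviations: 874.4694, 154.4694, 111.7551, 180.3265, 73.4694, 108.7551, 154.4694
Sum = 1657.7143
Variance = 1657.7143/7 = 236.8163

Variance = 236.8163


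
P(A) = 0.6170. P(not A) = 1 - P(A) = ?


P(not A) = 1 - 0.6170 = 0.3830

P(not A) = 0.3830


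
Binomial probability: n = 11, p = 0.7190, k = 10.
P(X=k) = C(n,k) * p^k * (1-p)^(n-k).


C(11,10) = 11
p^10 = 0.036922
(1-p)^1 = 0.281000
P = 11 * 0.036922 * 0.281000 = 0.1141

P(X=10) = 0.1141


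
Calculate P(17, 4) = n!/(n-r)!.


P(17,4) = 17!/13!
= 355687428096000/6227020800
= 57120

P(17,4) = 57120


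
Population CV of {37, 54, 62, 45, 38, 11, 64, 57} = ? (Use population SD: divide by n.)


Mean = 46.0000
SD = 16.3401
CV = (16.3401/46.0000)*100 = 35.5220%

CV = 35.5220%


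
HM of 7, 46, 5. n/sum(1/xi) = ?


Sum of reciprocals = 1/7 + 1/46 + 1/5 = 0.364596
HM = 3/0.364596 = 8.2283

HM = 8.2283


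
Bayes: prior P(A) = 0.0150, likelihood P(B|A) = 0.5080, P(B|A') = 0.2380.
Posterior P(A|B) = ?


P(B) = P(B|A)*P(A) + P(B|A')*P(A')
= 0.5080*0.0150 + 0.2380*0.9850
= 0.007620 + 0.234430 = 0.242050
P(A|B) = 0.007620/0.242050 = 0.0315

P(A|B) = 0.0315


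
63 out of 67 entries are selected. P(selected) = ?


P = 63/67 = 0.9403

P = 0.9403


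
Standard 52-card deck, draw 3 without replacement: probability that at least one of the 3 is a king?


P(at least one) = 1 - P(none)
P(none) = (48/52) × (47/51) × (46/50) = 0.782624
P(at least one) = 1 - 0.782624 = 0.2174

P = 0.2174


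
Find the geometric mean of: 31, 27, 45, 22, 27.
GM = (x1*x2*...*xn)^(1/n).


Product = 31 × 27 × 45 × 22 × 27 = 22373010
GM = 22373010^(1/5) = 29.5083

GM = 29.5083


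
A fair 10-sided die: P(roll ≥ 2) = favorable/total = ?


Favorable outcomes (roll ≥ 2): 9
Total outcomes = 10
P = 9/10 = 0.9000

P = 0.9000


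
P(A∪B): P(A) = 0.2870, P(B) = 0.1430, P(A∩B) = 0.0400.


P(A∪B) = 0.2870 + 0.1430 - 0.0400
= 0.4300 - 0.0400
= 0.3900

P(A∪B) = 0.3900


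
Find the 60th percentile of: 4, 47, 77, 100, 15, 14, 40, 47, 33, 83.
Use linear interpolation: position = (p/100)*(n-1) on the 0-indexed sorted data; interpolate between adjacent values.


Sorted: 4, 14, 15, 33, 40, 47, 47, 77, 83, 100
n = 10
Index = 60/100 * 9 = 5.4000
Lower = data[5] = 47, Upper = data[6] = 47
P60 = 47 + 0.4000*(0) = 47.0000

P60 = 47.0000


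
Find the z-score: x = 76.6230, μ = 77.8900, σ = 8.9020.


z = (76.6230 - 77.8900)/8.9020
= -1.2670/8.9020
= -0.1423

z = -0.1423


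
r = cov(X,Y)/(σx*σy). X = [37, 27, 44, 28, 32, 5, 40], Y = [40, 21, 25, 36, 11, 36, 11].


Mean X = 30.4286, Mean Y = 25.7143
SD X = 11.866606, SD Y = 11.157500
Cov = -50.020408
r = -50.020408/(11.866606*11.157500) = -0.3778

r = -0.3778


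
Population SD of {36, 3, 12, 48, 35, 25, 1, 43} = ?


Mean = 25.3750
Variance = 287.7344
SD = sqrt(287.7344) = 16.9627

SD = 16.9627


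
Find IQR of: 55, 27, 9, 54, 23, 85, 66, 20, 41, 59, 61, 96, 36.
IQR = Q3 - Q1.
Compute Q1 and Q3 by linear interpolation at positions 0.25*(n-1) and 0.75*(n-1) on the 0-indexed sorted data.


Sorted: 9, 20, 23, 27, 36, 41, 54, 55, 59, 61, 66, 85, 96
Q1 (25th %ile) = 27.0000
Q3 (75th %ile) = 61.0000
IQR = 61.0000 - 27.0000 = 34.0000

IQR = 34.0000


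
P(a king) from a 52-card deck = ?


4 kings in 52 cards
P = 4/52 = 0.0769

P = 0.0769


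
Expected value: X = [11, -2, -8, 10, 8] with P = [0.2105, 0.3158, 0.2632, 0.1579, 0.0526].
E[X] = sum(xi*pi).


E[X] = 11*0.2105 - 2*0.3158 - 8*0.2632 + 10*0.1579 + 8*0.0526
= 2.3155 - 0.6316 - 2.1056 + 1.5790 + 0.4208
= 1.5781

E[X] = 1.5781


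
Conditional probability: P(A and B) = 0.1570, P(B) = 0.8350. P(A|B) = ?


P(A|B) = 0.1570/0.8350 = 0.1880

P(A|B) = 0.1880


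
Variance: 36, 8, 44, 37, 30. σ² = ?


Mean = 31.0000
Squared deviations: 25.0000, 529.0000, 169.0000, 36.0000, 1.0000
Sum = 760.0000
Variance = 760.0000/5 = 152.0000

Variance = 152.0000


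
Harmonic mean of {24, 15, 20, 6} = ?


Sum of reciprocals = 1/24 + 1/15 + 1/20 + 1/6 = 0.325000
HM = 4/0.325000 = 12.3077

HM = 12.3077


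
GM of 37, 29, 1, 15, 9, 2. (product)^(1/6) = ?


Product = 37 × 29 × 1 × 15 × 9 × 2 = 289710
GM = 289710^(1/6) = 8.1344

GM = 8.1344


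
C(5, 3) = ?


C(5,3) = 5!/(3! × 2!)
= 120/(6 × 2)
= 10

C(5,3) = 10


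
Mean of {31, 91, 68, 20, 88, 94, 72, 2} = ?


Sum = 31 + 91 + 68 + 20 + 88 + 94 + 72 + 2 = 466
n = 8
Mean = 466/8 = 58.2500

Mean = 58.2500


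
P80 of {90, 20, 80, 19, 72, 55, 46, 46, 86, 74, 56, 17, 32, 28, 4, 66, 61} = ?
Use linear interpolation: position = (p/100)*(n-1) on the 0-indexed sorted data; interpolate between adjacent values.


Sorted: 4, 17, 19, 20, 28, 32, 46, 46, 55, 56, 61, 66, 72, 74, 80, 86, 90
n = 17
Index = 80/100 * 16 = 12.8000
Lower = data[12] = 72, Upper = data[13] = 74
P80 = 72 + 0.8000*(2) = 73.6000

P80 = 73.6000


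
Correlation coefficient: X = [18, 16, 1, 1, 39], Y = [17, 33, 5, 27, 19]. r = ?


Mean X = 15.0000, Mean Y = 20.2000
SD X = 13.985707, SD Y = 9.516302
Cov = 18.400000
r = 18.400000/(13.985707*9.516302) = 0.1383

r = 0.1383


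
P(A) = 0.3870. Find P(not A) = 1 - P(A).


P(not A) = 1 - 0.3870 = 0.6130

P(not A) = 0.6130


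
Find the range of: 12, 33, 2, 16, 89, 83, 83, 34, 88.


Max = 89, Min = 2
Range = 89 - 2 = 87

Range = 87


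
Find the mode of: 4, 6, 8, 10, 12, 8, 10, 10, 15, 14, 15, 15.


Frequencies: 4:1, 6:1, 8:2, 10:3, 12:1, 14:1, 15:3
Max frequency = 3
Mode = 10, 15

Mode = 10, 15


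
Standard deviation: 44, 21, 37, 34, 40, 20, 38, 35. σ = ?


Mean = 33.6250
Variance = 65.7344
SD = sqrt(65.7344) = 8.1077

SD = 8.1077


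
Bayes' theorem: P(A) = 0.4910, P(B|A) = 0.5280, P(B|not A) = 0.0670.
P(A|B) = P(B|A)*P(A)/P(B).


P(B) = P(B|A)*P(A) + P(B|A')*P(A')
= 0.5280*0.4910 + 0.0670*0.5090
= 0.259248 + 0.034103 = 0.293351
P(A|B) = 0.259248/0.293351 = 0.8837

P(A|B) = 0.8837


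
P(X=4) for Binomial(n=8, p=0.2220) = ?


C(8,4) = 70
p^4 = 0.002429
(1-p)^4 = 0.366369
P = 70 * 0.002429 * 0.366369 = 0.0623

P(X=4) = 0.0623


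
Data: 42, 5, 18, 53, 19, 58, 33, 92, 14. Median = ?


Sorted: 5, 14, 18, 19, 33, 42, 53, 58, 92
n = 9 (odd)
Middle value = 33

Median = 33


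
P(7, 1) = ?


P(7,1) = 7!/6!
= 5040/720
= 7

P(7,1) = 7


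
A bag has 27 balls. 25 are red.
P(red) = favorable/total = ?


P = 25/27 = 0.9259

P = 0.9259


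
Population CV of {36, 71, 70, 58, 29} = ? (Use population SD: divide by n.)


Mean = 52.8000
SD = 17.3367
CV = (17.3367/52.8000)*100 = 32.8346%

CV = 32.8346%


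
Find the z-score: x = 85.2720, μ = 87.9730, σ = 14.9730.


z = (85.2720 - 87.9730)/14.9730
= -2.7010/14.9730
= -0.1804

z = -0.1804


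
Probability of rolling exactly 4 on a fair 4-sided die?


Favorable outcomes (roll = 4): 1
Total outcomes = 4
P = 1/4 = 0.2500

P = 0.2500


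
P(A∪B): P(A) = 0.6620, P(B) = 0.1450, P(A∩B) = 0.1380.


P(A∪B) = 0.6620 + 0.1450 - 0.1380
= 0.8070 - 0.1380
= 0.6690

P(A∪B) = 0.6690


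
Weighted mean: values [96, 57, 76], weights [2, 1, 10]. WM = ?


Numerator = 96*2 + 57*1 + 76*10 = 1009
Denominator = 2 + 1 + 10 = 13
WM = 1009/13 = 77.6154

WM = 77.6154


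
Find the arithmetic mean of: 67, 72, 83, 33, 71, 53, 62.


Sum = 67 + 72 + 83 + 33 + 71 + 53 + 62 = 441
n = 7
Mean = 441/7 = 63.0000

Mean = 63.0000


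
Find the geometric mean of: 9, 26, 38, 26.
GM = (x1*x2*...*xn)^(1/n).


Product = 9 × 26 × 38 × 26 = 231192
GM = 231192^(1/4) = 21.9277

GM = 21.9277


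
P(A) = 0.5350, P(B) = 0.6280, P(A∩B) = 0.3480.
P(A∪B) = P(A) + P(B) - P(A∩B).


P(A∪B) = 0.5350 + 0.6280 - 0.3480
= 1.1630 - 0.3480
= 0.8150

P(A∪B) = 0.8150


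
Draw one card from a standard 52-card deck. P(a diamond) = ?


13 diamonds in 52 cards
P = 13/52 = 0.2500

P = 0.2500


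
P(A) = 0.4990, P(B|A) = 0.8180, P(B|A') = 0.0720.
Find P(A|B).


P(B) = P(B|A)*P(A) + P(B|A')*P(A')
= 0.8180*0.4990 + 0.0720*0.5010
= 0.408182 + 0.036072 = 0.444254
P(A|B) = 0.408182/0.444254 = 0.9188

P(A|B) = 0.9188


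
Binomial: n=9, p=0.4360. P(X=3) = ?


C(9,3) = 84
p^3 = 0.082882
(1-p)^6 = 0.032187
P = 84 * 0.082882 * 0.032187 = 0.2241

P(X=3) = 0.2241


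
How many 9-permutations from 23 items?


P(23,9) = 23!/14!
= 25852016738884976640000/87178291200
= 296541907200

P(23,9) = 296541907200


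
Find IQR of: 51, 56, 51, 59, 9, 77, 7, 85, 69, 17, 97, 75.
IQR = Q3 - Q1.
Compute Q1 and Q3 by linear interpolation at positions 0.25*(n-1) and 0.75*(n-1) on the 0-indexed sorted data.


Sorted: 7, 9, 17, 51, 51, 56, 59, 69, 75, 77, 85, 97
Q1 (25th %ile) = 42.5000
Q3 (75th %ile) = 75.5000
IQR = 75.5000 - 42.5000 = 33.0000

IQR = 33.0000


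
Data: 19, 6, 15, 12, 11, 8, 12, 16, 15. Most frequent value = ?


Frequencies: 6:1, 8:1, 11:1, 12:2, 15:2, 16:1, 19:1
Max frequency = 2
Mode = 12, 15

Mode = 12, 15


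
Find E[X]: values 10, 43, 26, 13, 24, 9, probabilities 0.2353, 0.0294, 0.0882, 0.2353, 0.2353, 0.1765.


E[X] = 10*0.2353 + 43*0.0294 + 26*0.0882 + 13*0.2353 + 24*0.2353 + 9*0.1765
= 2.3530 + 1.2642 + 2.2932 + 3.0589 + 5.6472 + 1.5885
= 16.2050

E[X] = 16.2050


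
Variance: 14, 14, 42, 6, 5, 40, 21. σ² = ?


Mean = 20.2857
Squared deviations: 39.5102, 39.5102, 471.5102, 204.0816, 233.6531, 388.6531, 0.5102
Sum = 1377.4286
Variance = 1377.4286/7 = 196.7755

Variance = 196.7755


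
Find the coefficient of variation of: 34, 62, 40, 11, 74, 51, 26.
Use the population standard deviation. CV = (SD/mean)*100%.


Mean = 42.5714
SD = 19.9561
CV = (19.9561/42.5714)*100 = 46.8767%

CV = 46.8767%


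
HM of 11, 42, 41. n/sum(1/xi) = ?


Sum of reciprocals = 1/11 + 1/42 + 1/41 = 0.139109
HM = 3/0.139109 = 21.5658

HM = 21.5658


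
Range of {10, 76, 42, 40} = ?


Max = 76, Min = 10
Range = 76 - 10 = 66

Range = 66


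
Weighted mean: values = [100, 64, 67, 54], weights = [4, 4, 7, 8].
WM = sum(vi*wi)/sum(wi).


Numerator = 100*4 + 64*4 + 67*7 + 54*8 = 1557
Denominator = 4 + 4 + 7 + 8 = 23
WM = 1557/23 = 67.6957

WM = 67.6957


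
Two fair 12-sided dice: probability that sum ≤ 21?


Total outcomes = 12×12 = 144
Favorable (sum ≤ 21): 138
P = 138/144 = 0.9583

P = 0.9583


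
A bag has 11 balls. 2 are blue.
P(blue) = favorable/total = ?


P = 2/11 = 0.1818

P = 0.1818


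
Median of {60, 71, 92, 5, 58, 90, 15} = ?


Sorted: 5, 15, 58, 60, 71, 90, 92
n = 7 (odd)
Middle value = 60

Median = 60


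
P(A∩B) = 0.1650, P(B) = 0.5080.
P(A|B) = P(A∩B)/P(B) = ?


P(A|B) = 0.1650/0.5080 = 0.3248

P(A|B) = 0.3248


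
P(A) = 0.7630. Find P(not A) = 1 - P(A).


P(not A) = 1 - 0.7630 = 0.2370

P(not A) = 0.2370


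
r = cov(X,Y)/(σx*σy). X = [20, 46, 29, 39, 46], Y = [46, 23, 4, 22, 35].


Mean X = 36.0000, Mean Y = 26.0000
SD X = 10.139033, SD Y = 14.071247
Cov = -23.600000
r = -23.600000/(10.139033*14.071247) = -0.1654

r = -0.1654


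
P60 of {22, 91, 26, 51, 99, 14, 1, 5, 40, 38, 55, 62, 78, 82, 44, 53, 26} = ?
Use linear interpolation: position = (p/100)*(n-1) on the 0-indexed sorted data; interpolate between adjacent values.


Sorted: 1, 5, 14, 22, 26, 26, 38, 40, 44, 51, 53, 55, 62, 78, 82, 91, 99
n = 17
Index = 60/100 * 16 = 9.6000
Lower = data[9] = 51, Upper = data[10] = 53
P60 = 51 + 0.6000*(2) = 52.2000

P60 = 52.2000


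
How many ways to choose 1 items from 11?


C(11,1) = 11!/(1! × 10!)
= 39916800/(1 × 3628800)
= 11

C(11,1) = 11


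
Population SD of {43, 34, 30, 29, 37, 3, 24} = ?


Mean = 28.5714
Variance = 140.8163
SD = sqrt(140.8163) = 11.8666

SD = 11.8666


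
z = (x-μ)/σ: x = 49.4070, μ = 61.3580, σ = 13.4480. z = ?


z = (49.4070 - 61.3580)/13.4480
= -11.9510/13.4480
= -0.8887

z = -0.8887


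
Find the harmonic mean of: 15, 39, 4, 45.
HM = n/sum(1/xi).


Sum of reciprocals = 1/15 + 1/39 + 1/4 + 1/45 = 0.364530
HM = 4/0.364530 = 10.9730

HM = 10.9730


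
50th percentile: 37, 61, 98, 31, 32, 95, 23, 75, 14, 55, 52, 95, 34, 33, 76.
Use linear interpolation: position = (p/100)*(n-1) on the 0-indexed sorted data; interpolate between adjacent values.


Sorted: 14, 23, 31, 32, 33, 34, 37, 52, 55, 61, 75, 76, 95, 95, 98
n = 15
Index = 50/100 * 14 = 7.0000
Lower = data[7] = 52, Upper = data[8] = 55
P50 = 52 + 0*(3) = 52.0000

P50 = 52.0000


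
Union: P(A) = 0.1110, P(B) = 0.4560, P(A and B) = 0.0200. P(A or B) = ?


P(A∪B) = 0.1110 + 0.4560 - 0.0200
= 0.5670 - 0.0200
= 0.5470

P(A∪B) = 0.5470


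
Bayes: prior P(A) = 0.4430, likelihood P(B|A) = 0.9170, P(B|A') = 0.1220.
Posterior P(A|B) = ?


P(B) = P(B|A)*P(A) + P(B|A')*P(A')
= 0.9170*0.4430 + 0.1220*0.5570
= 0.406231 + 0.067954 = 0.474185
P(A|B) = 0.406231/0.474185 = 0.8567

P(A|B) = 0.8567


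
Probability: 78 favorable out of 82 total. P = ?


P = 78/82 = 0.9512

P = 0.9512


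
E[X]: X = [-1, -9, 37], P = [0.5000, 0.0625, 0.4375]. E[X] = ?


E[X] = -1*0.5000 - 9*0.0625 + 37*0.4375
= -0.5000 - 0.5625 + 16.1875
= 15.1250

E[X] = 15.1250


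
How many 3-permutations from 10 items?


P(10,3) = 10!/7!
= 3628800/5040
= 720

P(10,3) = 720


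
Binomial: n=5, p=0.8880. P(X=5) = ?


C(5,5) = 1
p^5 = 0.552160
(1-p)^0 = 1.000000
P = 1 * 0.552160 * 1.000000 = 0.5522

P(X=5) = 0.5522


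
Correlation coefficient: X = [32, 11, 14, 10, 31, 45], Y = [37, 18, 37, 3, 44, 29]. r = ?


Mean X = 23.8333, Mean Y = 28.0000
SD X = 13.030946, SD Y = 13.808210
Cov = 99.166667
r = 99.166667/(13.030946*13.808210) = 0.5511

r = 0.5511


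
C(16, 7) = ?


C(16,7) = 16!/(7! × 9!)
= 20922789888000/(5040 × 362880)
= 11440

C(16,7) = 11440


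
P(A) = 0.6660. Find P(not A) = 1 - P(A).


P(not A) = 1 - 0.6660 = 0.3340

P(not A) = 0.3340


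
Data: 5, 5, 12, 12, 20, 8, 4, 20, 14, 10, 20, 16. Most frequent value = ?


Frequencies: 4:1, 5:2, 8:1, 10:1, 12:2, 14:1, 16:1, 20:3
Max frequency = 3
Mode = 20

Mode = 20


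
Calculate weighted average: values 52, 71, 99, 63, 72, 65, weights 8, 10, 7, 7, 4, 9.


Numerator = 52*8 + 71*10 + 99*7 + 63*7 + 72*4 + 65*9 = 3133
Denominator = 8 + 10 + 7 + 7 + 4 + 9 = 45
WM = 3133/45 = 69.6222

WM = 69.6222


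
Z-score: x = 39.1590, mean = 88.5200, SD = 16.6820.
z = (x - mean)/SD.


z = (39.1590 - 88.5200)/16.6820
= -49.3610/16.6820
= -2.9589

z = -2.9589


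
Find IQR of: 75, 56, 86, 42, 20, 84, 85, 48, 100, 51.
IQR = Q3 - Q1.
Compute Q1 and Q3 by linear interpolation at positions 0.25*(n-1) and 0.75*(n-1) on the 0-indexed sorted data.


Sorted: 20, 42, 48, 51, 56, 75, 84, 85, 86, 100
Q1 (25th %ile) = 48.7500
Q3 (75th %ile) = 84.7500
IQR = 84.7500 - 48.7500 = 36.0000

IQR = 36.0000


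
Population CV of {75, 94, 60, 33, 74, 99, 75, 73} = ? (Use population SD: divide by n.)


Mean = 72.8750
SD = 19.0226
CV = (19.0226/72.8750)*100 = 26.1031%

CV = 26.1031%


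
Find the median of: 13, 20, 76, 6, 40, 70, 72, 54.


Sorted: 6, 13, 20, 40, 54, 70, 72, 76
n = 8 (even)
Middle values: 40 and 54
Median = (40+54)/2 = 47.0000

Median = 47.0000


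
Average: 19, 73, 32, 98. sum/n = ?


Sum = 19 + 73 + 32 + 98 = 222
n = 4
Mean = 222/4 = 55.5000

Mean = 55.5000


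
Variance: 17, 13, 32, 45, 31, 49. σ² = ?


Mean = 31.1667
Squared deviations: 200.6944, 330.0278, 0.6944, 191.3611, 0.0278, 318.0278
Sum = 1040.8333
Variance = 1040.8333/6 = 173.4722

Variance = 173.4722


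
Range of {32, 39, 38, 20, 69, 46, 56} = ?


Max = 69, Min = 20
Range = 69 - 20 = 49

Range = 49


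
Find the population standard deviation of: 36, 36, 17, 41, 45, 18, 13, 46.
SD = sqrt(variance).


Mean = 31.5000
Variance = 157.2500
SD = sqrt(157.2500) = 12.5399

SD = 12.5399


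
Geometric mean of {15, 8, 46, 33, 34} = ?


Product = 15 × 8 × 46 × 33 × 34 = 6193440
GM = 6193440^(1/5) = 22.8237

GM = 22.8237


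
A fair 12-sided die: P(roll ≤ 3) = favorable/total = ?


Favorable outcomes (roll ≤ 3): 3
Total outcomes = 12
P = 3/12 = 0.2500

P = 0.2500


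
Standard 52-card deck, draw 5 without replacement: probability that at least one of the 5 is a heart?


P(at least one) = 1 - P(none)
P(none) = (39/52) × (38/51) × (37/50) × (36/49) × (35/48) = 0.221534
P(at least one) = 1 - 0.221534 = 0.7785

P = 0.7785
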